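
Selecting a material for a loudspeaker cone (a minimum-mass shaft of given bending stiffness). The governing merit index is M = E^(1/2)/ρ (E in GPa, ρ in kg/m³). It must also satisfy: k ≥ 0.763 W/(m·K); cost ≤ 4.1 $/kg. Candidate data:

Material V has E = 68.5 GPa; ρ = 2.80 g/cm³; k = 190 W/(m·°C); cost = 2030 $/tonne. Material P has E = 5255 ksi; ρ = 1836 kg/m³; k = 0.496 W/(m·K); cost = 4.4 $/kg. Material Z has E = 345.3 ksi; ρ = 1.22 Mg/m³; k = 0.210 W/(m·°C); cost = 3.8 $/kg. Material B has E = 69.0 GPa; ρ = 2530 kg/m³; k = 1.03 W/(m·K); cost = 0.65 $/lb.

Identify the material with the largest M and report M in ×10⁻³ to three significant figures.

Screen on constraints: k ≥ 0.763 W/(m·K); cost ≤ 4.1 $/kg. Survivors: material V, material B.
Normalizing units and computing the index:
  material V: E = 68.50 GPa, ρ = 2800 kg/m³
  material B: E = 69.00 GPa, ρ = 2530 kg/m³
  material B: M = 3.28×10⁻³
  material V: M = 2.96×10⁻³
Highest index: material B.

material B, M = 3.28×10⁻³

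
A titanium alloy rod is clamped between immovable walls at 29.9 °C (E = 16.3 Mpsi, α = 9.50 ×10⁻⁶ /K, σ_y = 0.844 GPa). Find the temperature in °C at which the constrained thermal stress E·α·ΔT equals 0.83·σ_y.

E = 16.3 Mpsi = 112.4 GPa.
σ_y = 0.844 GPa = 844.0 MPa.
E·α·ΔT = 700.5 MPa ⇒ ΔT = 700.5 / (112.4×10³ × 9.50×10⁻⁶) = 656.1 K.
T = 29.9 + 656.1 = 686.0 °C.

686 °C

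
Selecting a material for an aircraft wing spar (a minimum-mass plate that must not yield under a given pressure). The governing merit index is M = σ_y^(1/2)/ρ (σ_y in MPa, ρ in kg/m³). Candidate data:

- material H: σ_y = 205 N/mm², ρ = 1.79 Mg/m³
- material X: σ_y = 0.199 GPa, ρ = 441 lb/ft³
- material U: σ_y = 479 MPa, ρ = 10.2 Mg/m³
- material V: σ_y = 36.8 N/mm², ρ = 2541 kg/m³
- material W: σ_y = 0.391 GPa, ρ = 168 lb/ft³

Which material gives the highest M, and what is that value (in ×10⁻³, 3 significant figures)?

material H, M = 8.00×10⁻³

In SI units:
  material H: σ_y = 205.0 MPa, ρ = 1790 kg/m³
  material X: σ_y = 199.0 MPa, ρ = 7064 kg/m³
  material U: σ_y = 479.0 MPa, ρ = 10200 kg/m³
  material V: σ_y = 36.80 MPa, ρ = 2541 kg/m³
  material W: σ_y = 391.0 MPa, ρ = 2691 kg/m³
  material H: M = 8.00×10⁻³
  material W: M = 7.35×10⁻³
  material V: M = 2.39×10⁻³
  material U: M = 2.15×10⁻³
  material X: M = 2.00×10⁻³
Highest index: material H.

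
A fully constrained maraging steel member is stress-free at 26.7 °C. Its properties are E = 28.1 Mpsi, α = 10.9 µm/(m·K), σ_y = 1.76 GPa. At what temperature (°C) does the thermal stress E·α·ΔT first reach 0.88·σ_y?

760 °C

E = 28.1 Mpsi = 193.7 GPa.
σ_y = 1.76 GPa = 1760 MPa.
E·α·ΔT = 1549 MPa ⇒ ΔT = 1549 / (193.7×10³ × 10.9×10⁻⁶) = 733.4 K.
T = 26.7 + 733.4 = 760.1 °C.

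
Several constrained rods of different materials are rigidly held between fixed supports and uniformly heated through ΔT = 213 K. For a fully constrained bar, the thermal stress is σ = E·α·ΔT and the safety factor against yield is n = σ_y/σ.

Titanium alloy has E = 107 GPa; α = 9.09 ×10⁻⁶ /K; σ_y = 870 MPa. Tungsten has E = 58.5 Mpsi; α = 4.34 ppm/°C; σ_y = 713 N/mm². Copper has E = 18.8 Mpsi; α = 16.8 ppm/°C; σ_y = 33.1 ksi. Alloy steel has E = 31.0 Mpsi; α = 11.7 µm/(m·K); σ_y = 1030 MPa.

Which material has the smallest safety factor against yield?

With everything in SI (GPa, ×10⁻⁶/K, MPa):
  titanium alloy: E = 107.0, α = 9.09, σ_y = 870.0 → σ = 207 MPa, n = 4.20
  tungsten: E = 403.3, α = 4.34, σ_y = 713.0 → σ = 373 MPa, n = 1.91
  copper: E = 129.6, α = 16.8, σ_y = 228.2 → σ = 464 MPa, n = 0.492
  alloy steel: E = 213.7, α = 11.7, σ_y = 1030 → σ = 533 MPa, n = 1.93
Copper has the lowest safety factor, n = 0.492.

copper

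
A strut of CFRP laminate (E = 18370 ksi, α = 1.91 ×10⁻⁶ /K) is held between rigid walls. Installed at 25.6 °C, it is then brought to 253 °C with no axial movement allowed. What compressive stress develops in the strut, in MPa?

E = 18370 ksi = 126.7 GPa.
ΔT = 227.4 K. Constrained thermal stress σ = E·α·ΔT = 126.7×10³ MPa × 1.91×10⁻⁶ × 227.4 = 55.0 MPa (compressive).

55.0 MPa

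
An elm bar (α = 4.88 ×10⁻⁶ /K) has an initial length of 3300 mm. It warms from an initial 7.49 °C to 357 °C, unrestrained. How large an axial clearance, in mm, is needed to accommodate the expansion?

ΔT = 357 − 7.49 = 349.5 K.
ΔL = α·L₀·ΔT = 4.88×10⁻⁶ × 3300 mm × 349.5 K = 5.63 mm.

5.63 mm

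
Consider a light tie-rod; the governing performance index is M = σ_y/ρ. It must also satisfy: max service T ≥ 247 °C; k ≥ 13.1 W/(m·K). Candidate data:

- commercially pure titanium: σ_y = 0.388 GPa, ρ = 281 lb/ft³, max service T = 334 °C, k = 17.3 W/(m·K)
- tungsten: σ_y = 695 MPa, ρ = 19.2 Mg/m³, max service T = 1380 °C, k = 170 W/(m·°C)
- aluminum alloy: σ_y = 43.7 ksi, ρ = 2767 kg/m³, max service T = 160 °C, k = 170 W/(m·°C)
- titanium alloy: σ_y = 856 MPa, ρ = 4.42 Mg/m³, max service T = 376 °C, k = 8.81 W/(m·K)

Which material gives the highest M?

Screen on constraints: max service T ≥ 247 °C; k ≥ 13.1 W/(m·K). Survivors: commercially pure titanium, tungsten.
Putting every candidate on a common basis:
  commercially pure titanium: σ_y = 388.0 MPa, ρ = 4501 kg/m³
  tungsten: σ_y = 695.0 MPa, ρ = 19200 kg/m³
  commercially pure titanium: M = 86.2 kN·m/kg
  tungsten: M = 36.2 kN·m/kg
Commercially pure titanium has the largest M.

commercially pure titanium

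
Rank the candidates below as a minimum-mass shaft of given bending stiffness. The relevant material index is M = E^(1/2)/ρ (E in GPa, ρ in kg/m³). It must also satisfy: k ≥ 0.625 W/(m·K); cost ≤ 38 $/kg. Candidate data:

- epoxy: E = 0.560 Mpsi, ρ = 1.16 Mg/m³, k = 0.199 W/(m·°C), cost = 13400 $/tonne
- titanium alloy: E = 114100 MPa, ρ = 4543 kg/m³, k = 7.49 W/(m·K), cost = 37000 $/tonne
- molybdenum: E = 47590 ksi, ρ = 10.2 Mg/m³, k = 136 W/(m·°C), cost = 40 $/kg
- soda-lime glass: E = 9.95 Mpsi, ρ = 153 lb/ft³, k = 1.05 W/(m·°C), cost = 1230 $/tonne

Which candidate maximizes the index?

soda-lime glass

Screen on constraints: k ≥ 0.625 W/(m·K); cost ≤ 38 $/kg. Survivors: titanium alloy, soda-lime glass.
After converting to SI:
  titanium alloy: E = 114.1 GPa, ρ = 4543 kg/m³
  soda-lime glass: E = 68.60 GPa, ρ = 2451 kg/m³
  soda-lime glass: M = 3.38×10⁻³
  titanium alloy: M = 2.35×10⁻³
Highest index: soda-lime glass.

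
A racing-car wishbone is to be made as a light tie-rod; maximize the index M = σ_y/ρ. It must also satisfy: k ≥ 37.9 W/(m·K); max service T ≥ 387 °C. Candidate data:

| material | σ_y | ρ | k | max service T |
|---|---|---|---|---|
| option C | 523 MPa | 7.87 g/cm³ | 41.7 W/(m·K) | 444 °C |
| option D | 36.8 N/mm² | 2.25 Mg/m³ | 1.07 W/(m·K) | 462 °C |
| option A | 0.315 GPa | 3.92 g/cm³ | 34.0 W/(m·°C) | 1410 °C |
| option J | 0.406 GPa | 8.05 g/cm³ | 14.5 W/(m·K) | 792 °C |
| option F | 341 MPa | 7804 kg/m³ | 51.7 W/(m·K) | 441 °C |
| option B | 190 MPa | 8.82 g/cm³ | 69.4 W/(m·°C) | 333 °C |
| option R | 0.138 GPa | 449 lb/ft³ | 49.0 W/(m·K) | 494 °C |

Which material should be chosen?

option C

Screen on constraints: k ≥ 37.9 W/(m·K); max service T ≥ 387 °C. Survivors: option C, option F, option R.
Putting every candidate on a common basis:
  option C: σ_y = 523.0 MPa, ρ = 7870 kg/m³
  option F: σ_y = 341.0 MPa, ρ = 7804 kg/m³
  option R: σ_y = 138.0 MPa, ρ = 7192 kg/m³
  option C: M = 66.5 kN·m/kg
  option F: M = 43.7 kN·m/kg
  option R: M = 19.2 kN·m/kg
The maximum is for option C.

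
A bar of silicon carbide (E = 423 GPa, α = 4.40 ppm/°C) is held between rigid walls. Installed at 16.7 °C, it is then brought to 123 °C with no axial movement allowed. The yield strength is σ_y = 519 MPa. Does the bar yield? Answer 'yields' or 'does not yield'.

does not yield

ΔT = 106.3 K. Constrained thermal stress σ = E·α·ΔT = 423.0×10³ MPa × 4.40×10⁻⁶ × 106.3 = 198 MPa (compressive).
Compare to σ_y = 519 MPa: σ < σ_y, so it does not yield.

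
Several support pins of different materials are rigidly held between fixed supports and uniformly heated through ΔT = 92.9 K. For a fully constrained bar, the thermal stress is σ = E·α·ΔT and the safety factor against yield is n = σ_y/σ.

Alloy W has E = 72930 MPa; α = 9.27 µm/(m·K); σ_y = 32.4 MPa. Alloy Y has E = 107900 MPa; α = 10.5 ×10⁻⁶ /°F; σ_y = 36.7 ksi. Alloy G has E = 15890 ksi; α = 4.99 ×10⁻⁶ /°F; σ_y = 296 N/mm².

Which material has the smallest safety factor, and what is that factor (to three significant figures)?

alloy W, n = 0.516

Per material, after unit conversion:
  alloy W: E = 72.93, α = 9.27, σ_y = 32.40 → σ = 62.8 MPa, n = 0.516
  alloy Y: E = 107.9, α = 18.9, σ_y = 253.0 → σ = 189 MPa, n = 1.34
  alloy G: E = 109.6, α = 8.98, σ_y = 296.0 → σ = 91.4 MPa, n = 3.24
Alloy W has the lowest safety factor, n = 0.516.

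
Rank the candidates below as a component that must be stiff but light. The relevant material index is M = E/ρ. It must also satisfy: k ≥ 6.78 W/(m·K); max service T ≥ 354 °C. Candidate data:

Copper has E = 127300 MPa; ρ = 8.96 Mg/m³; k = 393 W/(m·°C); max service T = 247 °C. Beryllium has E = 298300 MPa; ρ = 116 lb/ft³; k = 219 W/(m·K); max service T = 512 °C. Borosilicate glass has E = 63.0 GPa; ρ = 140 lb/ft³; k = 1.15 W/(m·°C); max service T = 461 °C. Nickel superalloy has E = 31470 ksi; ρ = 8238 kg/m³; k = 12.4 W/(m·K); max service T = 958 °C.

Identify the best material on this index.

beryllium

Screen on constraints: k ≥ 6.78 W/(m·K); max service T ≥ 354 °C. Survivors: beryllium, nickel superalloy.
Putting every candidate on a common basis:
  beryllium: E = 298.3 GPa, ρ = 1858 kg/m³
  nickel superalloy: E = 217.0 GPa, ρ = 8238 kg/m³
  beryllium: M = 161 MN·m/kg
  nickel superalloy: M = 26.3 MN·m/kg
Beryllium ranks first.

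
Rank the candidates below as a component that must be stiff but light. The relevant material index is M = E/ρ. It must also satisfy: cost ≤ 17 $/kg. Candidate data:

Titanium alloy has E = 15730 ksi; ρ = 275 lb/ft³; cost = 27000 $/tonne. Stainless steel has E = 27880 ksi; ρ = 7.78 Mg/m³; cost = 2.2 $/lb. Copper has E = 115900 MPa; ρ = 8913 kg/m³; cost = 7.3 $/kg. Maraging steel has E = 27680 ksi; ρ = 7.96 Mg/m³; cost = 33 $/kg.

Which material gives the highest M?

Screen on constraints: cost ≤ 17 $/kg. Survivors: stainless steel, copper.
After converting to SI:
  stainless steel: E = 192.2 GPa, ρ = 7780 kg/m³
  copper: E = 115.9 GPa, ρ = 8913 kg/m³
  stainless steel: M = 24.7 MN·m/kg
  copper: M = 13.0 MN·m/kg
The maximum is for stainless steel.

stainless steel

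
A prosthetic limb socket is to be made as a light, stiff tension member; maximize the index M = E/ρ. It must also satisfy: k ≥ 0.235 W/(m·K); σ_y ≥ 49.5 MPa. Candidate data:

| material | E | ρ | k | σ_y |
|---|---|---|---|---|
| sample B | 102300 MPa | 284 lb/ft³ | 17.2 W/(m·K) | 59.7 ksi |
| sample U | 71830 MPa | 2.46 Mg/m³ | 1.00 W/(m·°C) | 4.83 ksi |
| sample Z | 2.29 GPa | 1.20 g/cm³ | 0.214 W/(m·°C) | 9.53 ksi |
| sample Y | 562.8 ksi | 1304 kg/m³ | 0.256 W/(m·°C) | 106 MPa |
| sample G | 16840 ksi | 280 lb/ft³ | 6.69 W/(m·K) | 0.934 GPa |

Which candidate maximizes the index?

Screen on constraints: k ≥ 0.235 W/(m·K); σ_y ≥ 49.5 MPa. Survivors: sample B, sample Y, sample G.
After converting to SI:
  sample B: E = 102.3 GPa, ρ = 4549 kg/m³
  sample Y: E = 3.880 GPa, ρ = 1304 kg/m³
  sample G: E = 116.1 GPa, ρ = 4485 kg/m³
  sample G: M = 25.9 MN·m/kg
  sample B: M = 22.5 MN·m/kg
  sample Y: M = 2.98 MN·m/kg
Sample G has the largest M.

sample G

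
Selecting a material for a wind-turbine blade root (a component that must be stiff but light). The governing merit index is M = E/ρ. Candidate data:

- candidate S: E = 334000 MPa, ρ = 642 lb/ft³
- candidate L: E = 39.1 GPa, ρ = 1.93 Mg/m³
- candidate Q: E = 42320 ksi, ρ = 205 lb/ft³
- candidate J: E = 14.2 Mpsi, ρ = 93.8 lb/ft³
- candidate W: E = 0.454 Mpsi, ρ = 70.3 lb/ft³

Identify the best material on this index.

In SI units:
  candidate S: E = 334.0 GPa, ρ = 10280 kg/m³
  candidate L: E = 39.10 GPa, ρ = 1930 kg/m³
  candidate Q: E = 291.8 GPa, ρ = 3284 kg/m³
  candidate J: E = 97.91 GPa, ρ = 1503 kg/m³
  candidate W: E = 3.130 GPa, ρ = 1126 kg/m³
  candidate Q: M = 88.9 MN·m/kg
  candidate J: M = 65.2 MN·m/kg
  candidate S: M = 32.5 MN·m/kg
  candidate L: M = 20.3 MN·m/kg
  candidate W: M = 2.78 MN·m/kg
Candidate Q has the largest M.

candidate Q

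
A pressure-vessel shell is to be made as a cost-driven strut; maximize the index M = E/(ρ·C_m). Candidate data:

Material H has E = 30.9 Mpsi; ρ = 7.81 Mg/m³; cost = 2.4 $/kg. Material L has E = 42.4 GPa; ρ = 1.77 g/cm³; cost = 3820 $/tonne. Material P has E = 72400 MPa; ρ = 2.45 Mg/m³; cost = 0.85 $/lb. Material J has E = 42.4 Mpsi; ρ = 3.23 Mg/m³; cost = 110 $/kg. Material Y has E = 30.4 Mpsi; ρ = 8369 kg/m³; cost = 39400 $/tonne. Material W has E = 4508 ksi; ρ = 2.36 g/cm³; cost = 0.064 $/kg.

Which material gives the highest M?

material W

Normalizing units and computing the index:
  material H: E = 213.0 GPa, ρ = 7810 kg/m³, cost = 2.400 $/kg
  material L: E = 42.40 GPa, ρ = 1770 kg/m³, cost = 3.820 $/kg
  material P: E = 72.40 GPa, ρ = 2450 kg/m³, cost = 1.874 $/kg
  material J: E = 292.3 GPa, ρ = 3230 kg/m³, cost = 110.0 $/kg
  material Y: E = 209.6 GPa, ρ = 8369 kg/m³, cost = 39.40 $/kg
  material W: E = 31.08 GPa, ρ = 2360 kg/m³, cost = 0.06400 $/kg
  material W: M = 206 MN·m per $
  material P: M = 15.8 MN·m per $
  material H: M = 11.4 MN·m per $
  material L: M = 6.27 MN·m per $
  material J: M = 0.823 MN·m per $
  material Y: M = 0.636 MN·m per $
Material W has the largest M.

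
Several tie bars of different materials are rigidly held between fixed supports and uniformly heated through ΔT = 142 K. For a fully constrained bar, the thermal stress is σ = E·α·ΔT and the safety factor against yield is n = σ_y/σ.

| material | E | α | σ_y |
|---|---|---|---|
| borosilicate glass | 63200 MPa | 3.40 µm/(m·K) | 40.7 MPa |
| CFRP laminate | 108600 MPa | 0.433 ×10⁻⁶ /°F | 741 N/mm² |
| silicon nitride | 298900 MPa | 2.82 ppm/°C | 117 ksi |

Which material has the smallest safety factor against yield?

borosilicate glass

In consistent units (E in GPa, α in ×10⁻⁶/K, σ_y in MPa):
  borosilicate glass: E = 63.20, α = 3.40, σ_y = 40.70 → σ = 30.5 MPa, n = 1.33
  CFRP laminate: E = 108.6, α = 0.779, σ_y = 741.0 → σ = 12.0 MPa, n = 61.7
  silicon nitride: E = 298.9, α = 2.82, σ_y = 806.7 → σ = 120 MPa, n = 6.74
Smallest n: borosilicate glass with n = 1.33.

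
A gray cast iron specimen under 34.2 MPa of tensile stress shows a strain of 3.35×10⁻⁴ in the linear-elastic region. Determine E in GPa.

102 GPa

E = σ/ε = 34.2 MPa / 3.35×10⁻⁴ = 102100 MPa = 102 GPa.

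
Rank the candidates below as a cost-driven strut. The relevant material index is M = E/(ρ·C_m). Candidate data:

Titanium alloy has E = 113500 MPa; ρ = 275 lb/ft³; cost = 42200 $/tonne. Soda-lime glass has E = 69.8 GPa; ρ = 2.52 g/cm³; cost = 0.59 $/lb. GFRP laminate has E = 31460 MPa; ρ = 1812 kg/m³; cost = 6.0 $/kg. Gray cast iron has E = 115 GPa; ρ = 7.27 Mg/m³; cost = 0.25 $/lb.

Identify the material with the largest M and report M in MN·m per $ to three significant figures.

Putting every candidate on a common basis:
  titanium alloy: E = 113.5 GPa, ρ = 4405 kg/m³, cost = 42.20 $/kg
  soda-lime glass: E = 69.80 GPa, ρ = 2520 kg/m³, cost = 1.301 $/kg
  GFRP laminate: E = 31.46 GPa, ρ = 1812 kg/m³, cost = 6.000 $/kg
  gray cast iron: E = 115.0 GPa, ρ = 7270 kg/m³, cost = 0.5511 $/kg
  gray cast iron: M = 28.7 MN·m per $
  soda-lime glass: M = 21.3 MN·m per $
  GFRP laminate: M = 2.89 MN·m per $
  titanium alloy: M = 0.611 MN·m per $
The maximum is for gray cast iron.

gray cast iron, M = 28.7 MN·m per $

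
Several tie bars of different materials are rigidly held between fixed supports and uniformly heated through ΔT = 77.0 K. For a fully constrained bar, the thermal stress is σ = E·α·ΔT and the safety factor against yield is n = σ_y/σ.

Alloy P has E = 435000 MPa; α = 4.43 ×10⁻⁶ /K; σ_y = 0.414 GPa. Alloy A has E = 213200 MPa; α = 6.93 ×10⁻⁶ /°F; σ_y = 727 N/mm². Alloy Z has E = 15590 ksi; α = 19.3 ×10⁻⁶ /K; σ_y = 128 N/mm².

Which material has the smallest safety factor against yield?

alloy Z

In consistent units (E in GPa, α in ×10⁻⁶/K, σ_y in MPa):
  alloy P: E = 435.0, α = 4.43, σ_y = 414.0 → σ = 148 MPa, n = 2.79
  alloy A: E = 213.2, α = 12.5, σ_y = 727.0 → σ = 205 MPa, n = 3.55
  alloy Z: E = 107.5, α = 19.3, σ_y = 128.0 → σ = 160 MPa, n = 0.801
Smallest n: alloy Z with n = 0.801.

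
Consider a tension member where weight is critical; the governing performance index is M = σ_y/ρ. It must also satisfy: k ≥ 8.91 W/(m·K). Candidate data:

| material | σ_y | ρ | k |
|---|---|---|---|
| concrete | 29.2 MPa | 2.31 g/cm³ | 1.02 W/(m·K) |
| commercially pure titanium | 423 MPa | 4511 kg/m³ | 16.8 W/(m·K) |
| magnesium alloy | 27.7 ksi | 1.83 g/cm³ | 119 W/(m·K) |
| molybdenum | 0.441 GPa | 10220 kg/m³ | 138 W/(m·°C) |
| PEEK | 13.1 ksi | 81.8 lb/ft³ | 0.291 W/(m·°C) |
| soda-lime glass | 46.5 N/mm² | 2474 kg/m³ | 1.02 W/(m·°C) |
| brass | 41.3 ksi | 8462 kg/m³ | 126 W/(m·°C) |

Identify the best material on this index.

magnesium alloy

Screen on constraints: k ≥ 8.91 W/(m·K). Survivors: commercially pure titanium, magnesium alloy, molybdenum, brass.
Putting every candidate on a common basis:
  commercially pure titanium: σ_y = 423.0 MPa, ρ = 4511 kg/m³
  magnesium alloy: σ_y = 191.0 MPa, ρ = 1830 kg/m³
  molybdenum: σ_y = 441.0 MPa, ρ = 10220 kg/m³
  brass: σ_y = 284.8 MPa, ρ = 8462 kg/m³
  magnesium alloy: M = 104 kN·m/kg
  commercially pure titanium: M = 93.8 kN·m/kg
  molybdenum: M = 43.2 kN·m/kg
  brass: M = 33.7 kN·m/kg
Magnesium alloy ranks first.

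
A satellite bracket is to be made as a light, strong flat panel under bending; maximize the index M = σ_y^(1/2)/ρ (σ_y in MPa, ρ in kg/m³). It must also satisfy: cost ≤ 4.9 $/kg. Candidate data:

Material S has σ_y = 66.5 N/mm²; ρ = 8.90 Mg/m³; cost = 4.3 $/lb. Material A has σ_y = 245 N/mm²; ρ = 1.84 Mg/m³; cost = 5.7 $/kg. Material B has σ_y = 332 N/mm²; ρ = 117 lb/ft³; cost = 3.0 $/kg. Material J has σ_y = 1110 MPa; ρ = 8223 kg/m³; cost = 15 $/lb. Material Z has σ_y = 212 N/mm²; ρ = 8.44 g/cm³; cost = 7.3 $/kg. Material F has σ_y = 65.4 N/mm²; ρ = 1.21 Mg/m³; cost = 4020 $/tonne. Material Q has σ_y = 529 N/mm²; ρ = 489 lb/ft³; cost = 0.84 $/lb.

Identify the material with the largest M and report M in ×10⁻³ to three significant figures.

Screen on constraints: cost ≤ 4.9 $/kg. Survivors: material B, material F, material Q.
Convert each candidate to consistent units, then evaluate M:
  material B: σ_y = 332.0 MPa, ρ = 1874 kg/m³
  material F: σ_y = 65.40 MPa, ρ = 1210 kg/m³
  material Q: σ_y = 529.0 MPa, ρ = 7833 kg/m³
  material B: M = 9.72×10⁻³
  material F: M = 6.68×10⁻³
  material Q: M = 2.94×10⁻³
Highest index: material B.

material B, M = 9.72×10⁻³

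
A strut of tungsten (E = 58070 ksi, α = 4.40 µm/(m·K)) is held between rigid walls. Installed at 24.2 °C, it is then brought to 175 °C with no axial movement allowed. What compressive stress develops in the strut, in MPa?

266 MPa

E = 58070 ksi = 400.4 GPa.
ΔT = 150.8 K. Constrained thermal stress σ = E·α·ΔT = 400.4×10³ MPa × 4.40×10⁻⁶ × 150.8 = 266 MPa (compressive).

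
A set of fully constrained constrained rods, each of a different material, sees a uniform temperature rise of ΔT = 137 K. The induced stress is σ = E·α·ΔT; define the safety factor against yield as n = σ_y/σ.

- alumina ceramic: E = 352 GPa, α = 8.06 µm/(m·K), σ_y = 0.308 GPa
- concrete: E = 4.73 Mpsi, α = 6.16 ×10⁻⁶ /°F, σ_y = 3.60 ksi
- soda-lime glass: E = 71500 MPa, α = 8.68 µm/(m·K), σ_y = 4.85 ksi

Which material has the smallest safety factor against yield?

soda-lime glass

In consistent units (E in GPa, α in ×10⁻⁶/K, σ_y in MPa):
  alumina ceramic: E = 352.0, α = 8.06, σ_y = 308.0 → σ = 389 MPa, n = 0.792
  concrete: E = 32.61, α = 11.1, σ_y = 24.82 → σ = 49.5 MPa, n = 0.501
  soda-lime glass: E = 71.50, α = 8.68, σ_y = 33.44 → σ = 85.0 MPa, n = 0.393
Smallest n: soda-lime glass with n = 0.393.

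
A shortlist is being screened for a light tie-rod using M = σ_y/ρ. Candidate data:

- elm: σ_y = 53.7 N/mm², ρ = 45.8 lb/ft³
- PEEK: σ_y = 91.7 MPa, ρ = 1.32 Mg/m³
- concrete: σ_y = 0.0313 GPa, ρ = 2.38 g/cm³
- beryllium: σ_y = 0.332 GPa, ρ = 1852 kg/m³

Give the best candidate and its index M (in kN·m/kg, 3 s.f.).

beryllium, M = 179 kN·m/kg

After converting to SI:
  elm: σ_y = 53.70 MPa, ρ = 733.6 kg/m³
  PEEK: σ_y = 91.70 MPa, ρ = 1320 kg/m³
  concrete: σ_y = 31.30 MPa, ρ = 2380 kg/m³
  beryllium: σ_y = 332.0 MPa, ρ = 1852 kg/m³
  beryllium: M = 179 kN·m/kg
  elm: M = 73.2 kN·m/kg
  PEEK: M = 69.5 kN·m/kg
  concrete: M = 13.2 kN·m/kg
Beryllium ranks first.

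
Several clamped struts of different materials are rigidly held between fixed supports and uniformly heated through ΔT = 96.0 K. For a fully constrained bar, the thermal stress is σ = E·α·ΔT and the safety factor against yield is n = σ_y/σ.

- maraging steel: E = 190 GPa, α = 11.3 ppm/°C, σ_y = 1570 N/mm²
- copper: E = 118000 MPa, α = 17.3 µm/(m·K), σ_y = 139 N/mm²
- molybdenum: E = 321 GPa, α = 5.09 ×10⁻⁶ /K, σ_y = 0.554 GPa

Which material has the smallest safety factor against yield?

With everything in SI (GPa, ×10⁻⁶/K, MPa):
  maraging steel: E = 190.0, α = 11.3, σ_y = 1570 → σ = 206 MPa, n = 7.62
  copper: E = 118.0, α = 17.3, σ_y = 139.0 → σ = 196 MPa, n = 0.709
  molybdenum: E = 321.0, α = 5.09, σ_y = 554.0 → σ = 157 MPa, n = 3.53
Copper has the lowest safety factor, n = 0.709.

copper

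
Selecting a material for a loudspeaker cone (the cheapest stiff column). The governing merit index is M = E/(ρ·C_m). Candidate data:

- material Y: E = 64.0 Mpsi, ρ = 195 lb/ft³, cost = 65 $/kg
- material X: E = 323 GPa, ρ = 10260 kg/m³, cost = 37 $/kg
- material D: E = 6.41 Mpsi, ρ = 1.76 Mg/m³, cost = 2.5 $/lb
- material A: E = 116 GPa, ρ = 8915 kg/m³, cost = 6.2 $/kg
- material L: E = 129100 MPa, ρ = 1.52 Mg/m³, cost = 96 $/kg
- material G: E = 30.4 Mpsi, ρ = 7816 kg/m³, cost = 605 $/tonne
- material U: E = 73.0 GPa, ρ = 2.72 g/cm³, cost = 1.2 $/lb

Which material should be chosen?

In SI units:
  material Y: E = 441.3 GPa, ρ = 3124 kg/m³, cost = 65.00 $/kg
  material X: E = 323.0 GPa, ρ = 10260 kg/m³, cost = 37.00 $/kg
  material D: E = 44.20 GPa, ρ = 1760 kg/m³, cost = 5.511 $/kg
  material A: E = 116.0 GPa, ρ = 8915 kg/m³, cost = 6.200 $/kg
  material L: E = 129.1 GPa, ρ = 1520 kg/m³, cost = 96.00 $/kg
  material G: E = 209.6 GPa, ρ = 7816 kg/m³, cost = 0.6050 $/kg
  material U: E = 73.00 GPa, ρ = 2720 kg/m³, cost = 2.646 $/kg
  material G: M = 44.3 MN·m per $
  material U: M = 10.1 MN·m per $
  material D: M = 4.56 MN·m per $
  material Y: M = 2.17 MN·m per $
  material A: M = 2.10 MN·m per $
  material L: M = 0.885 MN·m per $
  material X: M = 0.851 MN·m per $
Material G ranks first.

material G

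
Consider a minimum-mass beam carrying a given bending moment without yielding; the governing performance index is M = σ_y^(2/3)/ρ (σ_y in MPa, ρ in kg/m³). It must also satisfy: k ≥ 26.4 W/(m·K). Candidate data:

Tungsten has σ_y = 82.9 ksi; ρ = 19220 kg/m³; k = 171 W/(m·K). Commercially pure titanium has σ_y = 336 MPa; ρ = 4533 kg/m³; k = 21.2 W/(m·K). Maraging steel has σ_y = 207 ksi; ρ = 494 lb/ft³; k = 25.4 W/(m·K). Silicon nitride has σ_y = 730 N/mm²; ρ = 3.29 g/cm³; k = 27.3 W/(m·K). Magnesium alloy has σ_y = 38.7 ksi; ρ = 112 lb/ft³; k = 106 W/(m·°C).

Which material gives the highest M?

Screen on constraints: k ≥ 26.4 W/(m·K). Survivors: tungsten, silicon nitride, magnesium alloy.
In SI units:
  tungsten: σ_y = 571.6 MPa, ρ = 19220 kg/m³
  silicon nitride: σ_y = 730.0 MPa, ρ = 3290 kg/m³
  magnesium alloy: σ_y = 266.8 MPa, ρ = 1794 kg/m³
  silicon nitride: M = 24.6×10⁻³
  magnesium alloy: M = 23.1×10⁻³
  tungsten: M = 3.58×10⁻³
The maximum is for silicon nitride.

silicon nitride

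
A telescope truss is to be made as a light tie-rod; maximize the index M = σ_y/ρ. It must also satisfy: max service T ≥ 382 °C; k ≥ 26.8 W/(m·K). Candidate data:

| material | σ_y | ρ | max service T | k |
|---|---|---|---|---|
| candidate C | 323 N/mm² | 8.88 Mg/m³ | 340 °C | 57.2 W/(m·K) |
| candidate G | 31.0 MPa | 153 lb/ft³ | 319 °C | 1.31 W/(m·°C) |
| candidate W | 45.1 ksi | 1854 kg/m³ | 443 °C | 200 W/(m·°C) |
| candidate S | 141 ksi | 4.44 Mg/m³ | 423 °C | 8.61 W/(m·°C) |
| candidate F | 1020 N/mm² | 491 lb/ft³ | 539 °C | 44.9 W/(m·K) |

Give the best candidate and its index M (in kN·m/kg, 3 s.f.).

candidate W, M = 168 kN·m/kg

Screen on constraints: max service T ≥ 382 °C; k ≥ 26.8 W/(m·K). Survivors: candidate W, candidate F.
Normalizing units and computing the index:
  candidate W: σ_y = 311.0 MPa, ρ = 1854 kg/m³
  candidate F: σ_y = 1020 MPa, ρ = 7865 kg/m³
  candidate W: M = 168 kN·m/kg
  candidate F: M = 130 kN·m/kg
Candidate W ranks first.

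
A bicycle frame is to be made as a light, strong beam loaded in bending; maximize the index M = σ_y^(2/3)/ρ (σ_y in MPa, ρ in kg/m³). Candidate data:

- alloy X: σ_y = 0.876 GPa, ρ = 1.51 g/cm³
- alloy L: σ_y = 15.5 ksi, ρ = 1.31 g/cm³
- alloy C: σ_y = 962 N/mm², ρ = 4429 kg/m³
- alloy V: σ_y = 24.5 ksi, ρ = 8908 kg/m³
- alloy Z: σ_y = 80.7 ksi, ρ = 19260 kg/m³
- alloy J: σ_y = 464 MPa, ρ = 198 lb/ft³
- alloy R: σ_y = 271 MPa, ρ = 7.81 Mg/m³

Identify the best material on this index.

alloy X

In SI units:
  alloy X: σ_y = 876.0 MPa, ρ = 1510 kg/m³
  alloy L: σ_y = 106.9 MPa, ρ = 1310 kg/m³
  alloy C: σ_y = 962.0 MPa, ρ = 4429 kg/m³
  alloy V: σ_y = 168.9 MPa, ρ = 8908 kg/m³
  alloy Z: σ_y = 556.4 MPa, ρ = 19260 kg/m³
  alloy J: σ_y = 464.0 MPa, ρ = 3172 kg/m³
  alloy R: σ_y = 271.0 MPa, ρ = 7810 kg/m³
  alloy X: M = 60.6×10⁻³
  alloy C: M = 22.0×10⁻³
  alloy J: M = 18.9×10⁻³
  alloy L: M = 17.2×10⁻³
  alloy R: M = 5.36×10⁻³
  alloy Z: M = 3.51×10⁻³
  alloy V: M = 3.43×10⁻³
Highest index: alloy X.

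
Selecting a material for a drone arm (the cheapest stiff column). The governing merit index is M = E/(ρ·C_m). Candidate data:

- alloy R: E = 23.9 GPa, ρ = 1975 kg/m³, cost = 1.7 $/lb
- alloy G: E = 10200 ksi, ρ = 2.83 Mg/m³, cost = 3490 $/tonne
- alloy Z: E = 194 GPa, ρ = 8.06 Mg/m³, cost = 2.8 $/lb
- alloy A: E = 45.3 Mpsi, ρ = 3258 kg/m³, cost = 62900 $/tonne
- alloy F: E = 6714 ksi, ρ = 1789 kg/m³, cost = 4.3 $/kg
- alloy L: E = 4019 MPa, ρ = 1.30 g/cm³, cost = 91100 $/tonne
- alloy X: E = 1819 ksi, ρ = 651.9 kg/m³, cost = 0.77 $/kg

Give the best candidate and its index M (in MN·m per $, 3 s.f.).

Convert each candidate to consistent units, then evaluate M:
  alloy R: E = 23.90 GPa, ρ = 1975 kg/m³, cost = 3.748 $/kg
  alloy G: E = 70.33 GPa, ρ = 2830 kg/m³, cost = 3.490 $/kg
  alloy Z: E = 194.0 GPa, ρ = 8060 kg/m³, cost = 6.173 $/kg
  alloy A: E = 312.3 GPa, ρ = 3258 kg/m³, cost = 62.90 $/kg
  alloy F: E = 46.29 GPa, ρ = 1789 kg/m³, cost = 4.300 $/kg
  alloy L: E = 4.019 GPa, ρ = 1300 kg/m³, cost = 91.10 $/kg
  alloy X: E = 12.54 GPa, ρ = 651.9 kg/m³, cost = 0.7700 $/kg
  alloy X: M = 25.0 MN·m per $
  alloy G: M = 7.12 MN·m per $
  alloy F: M = 6.02 MN·m per $
  alloy Z: M = 3.90 MN·m per $
  alloy R: M = 3.23 MN·m per $
  alloy A: M = 1.52 MN·m per $
  alloy L: M = 0.0339 MN·m per $
The maximum is for alloy X.

alloy X, M = 25.0 MN·m per $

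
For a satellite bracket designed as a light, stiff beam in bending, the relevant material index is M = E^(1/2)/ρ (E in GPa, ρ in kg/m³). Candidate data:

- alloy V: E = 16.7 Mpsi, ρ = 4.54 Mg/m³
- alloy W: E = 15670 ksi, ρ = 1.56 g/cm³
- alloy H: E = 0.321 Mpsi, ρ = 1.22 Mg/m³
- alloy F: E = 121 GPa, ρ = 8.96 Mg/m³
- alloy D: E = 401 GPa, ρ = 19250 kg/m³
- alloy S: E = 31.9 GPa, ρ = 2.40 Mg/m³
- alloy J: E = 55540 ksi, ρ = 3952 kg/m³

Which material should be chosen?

alloy W

Convert each candidate to consistent units, then evaluate M:
  alloy V: E = 115.1 GPa, ρ = 4540 kg/m³
  alloy W: E = 108.0 GPa, ρ = 1560 kg/m³
  alloy H: E = 2.213 GPa, ρ = 1220 kg/m³
  alloy F: E = 121.0 GPa, ρ = 8960 kg/m³
  alloy D: E = 401.0 GPa, ρ = 19250 kg/m³
  alloy S: E = 31.90 GPa, ρ = 2400 kg/m³
  alloy J: E = 382.9 GPa, ρ = 3952 kg/m³
  alloy W: M = 6.66×10⁻³
  alloy J: M = 4.95×10⁻³
  alloy V: M = 2.36×10⁻³
  alloy S: M = 2.35×10⁻³
  alloy F: M = 1.23×10⁻³
  alloy H: M = 1.22×10⁻³
  alloy D: M = 1.04×10⁻³
Highest index: alloy W.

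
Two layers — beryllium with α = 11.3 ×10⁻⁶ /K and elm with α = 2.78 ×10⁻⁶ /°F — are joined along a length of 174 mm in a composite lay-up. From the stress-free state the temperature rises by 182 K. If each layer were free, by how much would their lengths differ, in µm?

199 µm

elm: α = 2.78×10⁻⁶/°F × 9/5 = 5.00×10⁻⁶/K.
Δα = |11.3 − 5.00|×10⁻⁶/K = 6.30×10⁻⁶/K.
ΔL_mismatch = Δα·L·ΔT = 6.30×10⁻⁶ × 174.0 mm × 182.0 K = 199 µm.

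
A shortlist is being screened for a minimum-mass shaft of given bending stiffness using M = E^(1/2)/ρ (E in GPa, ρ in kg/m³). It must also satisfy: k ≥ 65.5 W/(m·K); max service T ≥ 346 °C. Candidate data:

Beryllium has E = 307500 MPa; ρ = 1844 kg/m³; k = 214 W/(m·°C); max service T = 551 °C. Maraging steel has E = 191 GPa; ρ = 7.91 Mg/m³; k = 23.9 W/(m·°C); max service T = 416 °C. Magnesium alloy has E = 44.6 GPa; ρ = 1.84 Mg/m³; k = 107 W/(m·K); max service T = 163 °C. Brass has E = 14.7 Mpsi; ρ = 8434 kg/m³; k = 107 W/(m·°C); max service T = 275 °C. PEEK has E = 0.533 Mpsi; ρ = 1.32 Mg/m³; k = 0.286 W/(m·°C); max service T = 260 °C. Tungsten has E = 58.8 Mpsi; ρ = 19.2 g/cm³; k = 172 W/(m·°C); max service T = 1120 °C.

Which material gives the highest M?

Screen on constraints: k ≥ 65.5 W/(m·K); max service T ≥ 346 °C. Survivors: beryllium, tungsten.
Putting every candidate on a common basis:
  beryllium: E = 307.5 GPa, ρ = 1844 kg/m³
  tungsten: E = 405.4 GPa, ρ = 19200 kg/m³
  beryllium: M = 9.51×10⁻³
  tungsten: M = 1.05×10⁻³
Beryllium has the largest M.

beryllium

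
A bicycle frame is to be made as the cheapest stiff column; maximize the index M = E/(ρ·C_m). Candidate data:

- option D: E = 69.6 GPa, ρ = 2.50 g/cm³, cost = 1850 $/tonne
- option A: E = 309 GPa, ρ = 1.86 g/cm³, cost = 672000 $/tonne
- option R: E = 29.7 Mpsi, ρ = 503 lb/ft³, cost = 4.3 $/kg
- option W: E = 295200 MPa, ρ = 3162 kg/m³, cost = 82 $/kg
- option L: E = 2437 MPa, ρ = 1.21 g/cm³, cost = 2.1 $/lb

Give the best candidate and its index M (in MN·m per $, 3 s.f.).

Normalizing units and computing the index:
  option D: E = 69.60 GPa, ρ = 2500 kg/m³, cost = 1.850 $/kg
  option A: E = 309.0 GPa, ρ = 1860 kg/m³, cost = 672.0 $/kg
  option R: E = 204.8 GPa, ρ = 8057 kg/m³, cost = 4.300 $/kg
  option W: E = 295.2 GPa, ρ = 3162 kg/m³, cost = 82.00 $/kg
  option L: E = 2.437 GPa, ρ = 1210 kg/m³, cost = 4.630 $/kg
  option D: M = 15.0 MN·m per $
  option R: M = 5.91 MN·m per $
  option W: M = 1.14 MN·m per $
  option L: M = 0.435 MN·m per $
  option A: M = 0.247 MN·m per $
Option D has the largest M.

option D, M = 15.0 MN·m per $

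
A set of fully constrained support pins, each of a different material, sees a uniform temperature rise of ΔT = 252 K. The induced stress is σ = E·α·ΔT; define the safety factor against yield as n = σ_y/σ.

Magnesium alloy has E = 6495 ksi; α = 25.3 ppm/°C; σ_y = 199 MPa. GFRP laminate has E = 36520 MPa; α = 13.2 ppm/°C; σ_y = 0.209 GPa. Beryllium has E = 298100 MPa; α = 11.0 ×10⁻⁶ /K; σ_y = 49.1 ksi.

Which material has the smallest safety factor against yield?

beryllium

In consistent units (E in GPa, α in ×10⁻⁶/K, σ_y in MPa):
  magnesium alloy: E = 44.78, α = 25.3, σ_y = 199.0 → σ = 286 MPa, n = 0.697
  GFRP laminate: E = 36.52, α = 13.2, σ_y = 209.0 → σ = 121 MPa, n = 1.72
  beryllium: E = 298.1, α = 11.0, σ_y = 338.5 → σ = 826 MPa, n = 0.410
Smallest n: beryllium with n = 0.410.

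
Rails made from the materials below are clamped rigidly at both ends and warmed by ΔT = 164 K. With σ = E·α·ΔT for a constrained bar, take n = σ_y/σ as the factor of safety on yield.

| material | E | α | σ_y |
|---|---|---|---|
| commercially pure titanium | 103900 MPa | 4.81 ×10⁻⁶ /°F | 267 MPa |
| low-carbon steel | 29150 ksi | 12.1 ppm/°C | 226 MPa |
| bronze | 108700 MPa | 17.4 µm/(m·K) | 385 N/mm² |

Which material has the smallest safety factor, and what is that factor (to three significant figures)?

low-carbon steel, n = 0.567

In consistent units (E in GPa, α in ×10⁻⁶/K, σ_y in MPa):
  commercially pure titanium: E = 103.9, α = 8.66, σ_y = 267.0 → σ = 148 MPa, n = 1.81
  low-carbon steel: E = 201.0, α = 12.1, σ_y = 226.0 → σ = 399 MPa, n = 0.567
  bronze: E = 108.7, α = 17.4, σ_y = 385.0 → σ = 310 MPa, n = 1.24
The minimum is low-carbon steel at n = 0.567.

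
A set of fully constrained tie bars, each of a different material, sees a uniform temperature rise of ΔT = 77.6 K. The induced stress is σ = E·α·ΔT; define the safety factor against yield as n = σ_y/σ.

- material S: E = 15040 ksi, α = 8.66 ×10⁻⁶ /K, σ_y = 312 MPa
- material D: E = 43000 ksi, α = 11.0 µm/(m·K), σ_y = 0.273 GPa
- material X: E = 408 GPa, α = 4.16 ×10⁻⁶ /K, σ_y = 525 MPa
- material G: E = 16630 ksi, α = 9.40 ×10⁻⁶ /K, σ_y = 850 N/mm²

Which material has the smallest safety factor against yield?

material D

Converting E to GPa, α to ×10⁻⁶/K, σ_y to MPa, then σ and n for each:
  material S: E = 103.7, α = 8.66, σ_y = 312.0 → σ = 69.7 MPa, n = 4.48
  material D: E = 296.5, α = 11.0, σ_y = 273.0 → σ = 253 MPa, n = 1.08
  material X: E = 408.0, α = 4.16, σ_y = 525.0 → σ = 132 MPa, n = 3.99
  material G: E = 114.7, α = 9.40, σ_y = 850.0 → σ = 83.6 MPa, n = 10.2
The minimum is material D at n = 1.08.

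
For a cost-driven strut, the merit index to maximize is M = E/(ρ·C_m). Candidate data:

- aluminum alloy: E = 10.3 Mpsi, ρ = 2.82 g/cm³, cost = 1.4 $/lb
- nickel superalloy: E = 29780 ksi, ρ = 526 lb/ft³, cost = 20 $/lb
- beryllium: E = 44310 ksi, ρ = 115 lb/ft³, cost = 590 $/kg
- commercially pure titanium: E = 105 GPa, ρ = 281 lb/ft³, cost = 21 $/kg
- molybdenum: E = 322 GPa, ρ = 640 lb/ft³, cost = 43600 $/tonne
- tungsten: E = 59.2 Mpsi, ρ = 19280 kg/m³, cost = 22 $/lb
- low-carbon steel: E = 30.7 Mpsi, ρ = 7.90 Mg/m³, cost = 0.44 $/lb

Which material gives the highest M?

Normalizing units and computing the index:
  aluminum alloy: E = 71.02 GPa, ρ = 2820 kg/m³, cost = 3.086 $/kg
  nickel superalloy: E = 205.3 GPa, ρ = 8426 kg/m³, cost = 44.09 $/kg
  beryllium: E = 305.5 GPa, ρ = 1842 kg/m³, cost = 590.0 $/kg
  commercially pure titanium: E = 105.0 GPa, ρ = 4501 kg/m³, cost = 21.00 $/kg
  molybdenum: E = 322.0 GPa, ρ = 10250 kg/m³, cost = 43.60 $/kg
  tungsten: E = 408.2 GPa, ρ = 19280 kg/m³, cost = 48.50 $/kg
  low-carbon steel: E = 211.7 GPa, ρ = 7900 kg/m³, cost = 0.9700 $/kg
  low-carbon steel: M = 27.6 MN·m per $
  aluminum alloy: M = 8.16 MN·m per $
  commercially pure titanium: M = 1.11 MN·m per $
  molybdenum: M = 0.720 MN·m per $
  nickel superalloy: M = 0.553 MN·m per $
  tungsten: M = 0.436 MN·m per $
  beryllium: M = 0.281 MN·m per $
Low-carbon steel has the largest M.

low-carbon steel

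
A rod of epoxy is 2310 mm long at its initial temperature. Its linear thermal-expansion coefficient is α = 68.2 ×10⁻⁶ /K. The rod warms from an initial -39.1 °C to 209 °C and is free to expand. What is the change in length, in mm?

39.1 mm

ΔT = 209 − (-39.1) = 248.1 K.
ΔL = α·L₀·ΔT = 68.2×10⁻⁶ × 2310 mm × 248.1 K = 39.1 mm.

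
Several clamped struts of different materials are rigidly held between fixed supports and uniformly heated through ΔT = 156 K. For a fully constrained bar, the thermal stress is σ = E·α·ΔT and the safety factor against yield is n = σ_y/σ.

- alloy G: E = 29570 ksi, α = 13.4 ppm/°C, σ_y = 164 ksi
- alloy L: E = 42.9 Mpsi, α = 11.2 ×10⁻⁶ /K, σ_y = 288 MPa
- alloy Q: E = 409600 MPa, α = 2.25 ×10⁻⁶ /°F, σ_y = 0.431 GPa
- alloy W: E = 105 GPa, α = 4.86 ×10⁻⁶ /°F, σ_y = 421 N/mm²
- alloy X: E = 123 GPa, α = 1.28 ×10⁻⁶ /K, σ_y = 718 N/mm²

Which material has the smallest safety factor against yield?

alloy L

With everything in SI (GPa, ×10⁻⁶/K, MPa):
  alloy G: E = 203.9, α = 13.4, σ_y = 1131 → σ = 426 MPa, n = 2.65
  alloy L: E = 295.8, α = 11.2, σ_y = 288.0 → σ = 517 MPa, n = 0.557
  alloy Q: E = 409.6, α = 4.05, σ_y = 431.0 → σ = 259 MPa, n = 1.67
  alloy W: E = 105.0, α = 8.75, σ_y = 421.0 → σ = 143 MPa, n = 2.94
  alloy X: E = 123.0, α = 1.28, σ_y = 718.0 → σ = 24.6 MPa, n = 29.2
Alloy L has the lowest safety factor, n = 0.557.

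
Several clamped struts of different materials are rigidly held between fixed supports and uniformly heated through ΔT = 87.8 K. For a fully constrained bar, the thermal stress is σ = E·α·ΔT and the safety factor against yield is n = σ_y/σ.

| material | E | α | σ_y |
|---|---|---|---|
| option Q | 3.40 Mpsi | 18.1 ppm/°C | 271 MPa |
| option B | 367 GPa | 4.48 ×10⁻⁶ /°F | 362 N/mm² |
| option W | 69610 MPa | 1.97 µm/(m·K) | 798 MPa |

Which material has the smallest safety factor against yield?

option B

With everything in SI (GPa, ×10⁻⁶/K, MPa):
  option Q: E = 23.44, α = 18.1, σ_y = 271.0 → σ = 37.3 MPa, n = 7.27
  option B: E = 367.0, α = 8.06, σ_y = 362.0 → σ = 260 MPa, n = 1.39
  option W: E = 69.61, α = 1.97, σ_y = 798.0 → σ = 12.0 MPa, n = 66.3
Smallest n: option B with n = 1.39.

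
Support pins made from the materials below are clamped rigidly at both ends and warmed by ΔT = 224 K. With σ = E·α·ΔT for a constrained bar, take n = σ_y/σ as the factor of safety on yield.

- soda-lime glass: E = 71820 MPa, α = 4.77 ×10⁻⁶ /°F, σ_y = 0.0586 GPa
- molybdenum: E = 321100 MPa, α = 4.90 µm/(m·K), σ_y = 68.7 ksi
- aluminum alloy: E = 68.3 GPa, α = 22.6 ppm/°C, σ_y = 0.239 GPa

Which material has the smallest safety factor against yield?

soda-lime glass

With everything in SI (GPa, ×10⁻⁶/K, MPa):
  soda-lime glass: E = 71.82, α = 8.59, σ_y = 58.60 → σ = 138 MPa, n = 0.424
  molybdenum: E = 321.1, α = 4.90, σ_y = 473.7 → σ = 352 MPa, n = 1.34
  aluminum alloy: E = 68.30, α = 22.6, σ_y = 239.0 → σ = 346 MPa, n = 0.691
The minimum is soda-lime glass at n = 0.424.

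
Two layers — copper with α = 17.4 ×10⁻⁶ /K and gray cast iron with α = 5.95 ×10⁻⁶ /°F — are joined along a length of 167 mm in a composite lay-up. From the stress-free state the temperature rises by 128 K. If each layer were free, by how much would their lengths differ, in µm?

143 µm

gray cast iron: α = 5.95×10⁻⁶/°F × 9/5 = 10.7×10⁻⁶/K.
Δα = |17.4 − 10.7|×10⁻⁶/K = 6.69×10⁻⁶/K.
ΔL_mismatch = Δα·L·ΔT = 6.69×10⁻⁶ × 167.0 mm × 128.0 K = 143 µm.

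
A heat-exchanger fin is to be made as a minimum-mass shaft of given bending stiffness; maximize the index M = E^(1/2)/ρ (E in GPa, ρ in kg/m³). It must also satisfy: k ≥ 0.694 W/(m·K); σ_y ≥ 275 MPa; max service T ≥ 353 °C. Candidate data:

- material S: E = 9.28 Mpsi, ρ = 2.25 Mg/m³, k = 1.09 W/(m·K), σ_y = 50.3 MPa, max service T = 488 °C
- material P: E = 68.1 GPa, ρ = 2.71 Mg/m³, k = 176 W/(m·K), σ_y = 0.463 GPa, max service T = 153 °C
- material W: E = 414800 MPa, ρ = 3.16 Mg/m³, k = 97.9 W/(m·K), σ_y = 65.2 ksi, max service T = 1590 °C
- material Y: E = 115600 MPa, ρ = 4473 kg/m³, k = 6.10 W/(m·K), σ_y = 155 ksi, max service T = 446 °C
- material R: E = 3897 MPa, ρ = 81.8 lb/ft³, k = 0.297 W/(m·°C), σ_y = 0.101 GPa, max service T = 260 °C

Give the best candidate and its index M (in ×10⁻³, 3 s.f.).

Screen on constraints: k ≥ 0.694 W/(m·K); σ_y ≥ 275 MPa; max service T ≥ 353 °C. Survivors: material W, material Y.
After converting to SI:
  material W: E = 414.8 GPa, ρ = 3160 kg/m³
  material Y: E = 115.6 GPa, ρ = 4473 kg/m³
  material W: M = 6.45×10⁻³
  material Y: M = 2.40×10⁻³
Material W ranks first.

material W, M = 6.45×10⁻³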